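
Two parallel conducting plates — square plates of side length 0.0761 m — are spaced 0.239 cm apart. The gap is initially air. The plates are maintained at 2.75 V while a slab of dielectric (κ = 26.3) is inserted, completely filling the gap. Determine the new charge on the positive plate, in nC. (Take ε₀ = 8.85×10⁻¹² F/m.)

Q ≈ 1.55 nC

A = (0.0761 m)² = 5.79×10⁻³ m².
Initially C₁ = ε₀A/d = 8.85×10⁻¹² × 5.79×10⁻³ / 2.39×10⁻³ = 2.14×10⁻¹¹ F.
Q₁ = 5.90×10⁻¹¹ C.
Battery connected ⇒ V is held fixed. C₂ = 26.3 C₁ and Q = CV, so Q₂/Q₁ = C₂/C₁ = 26.3.
Q₂ = 26.3 × 5.90×10⁻¹¹ = 1.55×10⁻⁹ C.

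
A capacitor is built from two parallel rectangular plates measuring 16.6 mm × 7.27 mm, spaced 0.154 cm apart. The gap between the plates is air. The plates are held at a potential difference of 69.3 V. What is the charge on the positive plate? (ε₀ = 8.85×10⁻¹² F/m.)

A = 16.6 × 7.27 mm² = 1.21×10⁻⁴ m².
C = ε₀A/d = 8.85×10⁻¹² × 1.21×10⁻⁴ / 1.54×10⁻³ = 6.94×10⁻¹³ F.
Q = CV = 6.94×10⁻¹³ × 69.3 = 4.81×10⁻¹¹ C.

48.1 pC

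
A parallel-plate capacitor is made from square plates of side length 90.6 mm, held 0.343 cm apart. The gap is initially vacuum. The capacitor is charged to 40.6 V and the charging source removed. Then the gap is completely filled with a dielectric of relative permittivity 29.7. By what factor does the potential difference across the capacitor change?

Isolated ⇒ Q is held fixed.
C₂ = 29.7 C₁ and V = Q/C, so V₂/V₁ = C₁/C₂ = 0.0337.

V₂/V₁ ≈ 0.0337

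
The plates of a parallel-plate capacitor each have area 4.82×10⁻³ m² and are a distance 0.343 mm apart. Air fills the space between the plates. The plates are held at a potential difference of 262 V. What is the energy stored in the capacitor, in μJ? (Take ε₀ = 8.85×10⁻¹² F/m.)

4.27 μJ

C = ε₀A/d = 8.85×10⁻¹² × 4.82×10⁻³ / 3.43×10⁻⁴ = 1.24×10⁻¹⁰ F.
U = ½CV² = ½ × 1.24×10⁻¹⁰ × (262)² = 4.27×10⁻⁶ J.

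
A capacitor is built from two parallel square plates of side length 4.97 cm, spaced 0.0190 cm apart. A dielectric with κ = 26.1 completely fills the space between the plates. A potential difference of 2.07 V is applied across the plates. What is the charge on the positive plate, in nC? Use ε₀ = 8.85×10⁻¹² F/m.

A = (4.97 cm)² = 2.47×10⁻³ m².
C = κε₀A/d = 26.1 × 8.85×10⁻¹² × 2.47×10⁻³ / 1.90×10⁻⁴ = 3.00×10⁻⁹ F.
Q = CV = 3.00×10⁻⁹ × 2.07 = 6.22×10⁻⁹ C.

6.22 nC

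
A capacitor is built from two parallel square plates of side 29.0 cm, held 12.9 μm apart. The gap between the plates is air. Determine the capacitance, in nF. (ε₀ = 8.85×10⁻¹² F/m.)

57.7 nF

A = (29.0 cm)² = 8.41×10⁻² m².
C = ε₀A/d = 8.85×10⁻¹² × 8.41×10⁻² / 1.29×10⁻⁵ = 5.77×10⁻⁸ F.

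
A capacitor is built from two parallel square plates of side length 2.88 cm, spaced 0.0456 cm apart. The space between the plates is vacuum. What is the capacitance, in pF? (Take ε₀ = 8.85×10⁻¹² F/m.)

A = (2.88 cm)² = 8.29×10⁻⁴ m².
C = ε₀A/d = 8.85×10⁻¹² × 8.29×10⁻⁴ / 4.56×10⁻⁴ = 1.61×10⁻¹¹ F.

16.1 pF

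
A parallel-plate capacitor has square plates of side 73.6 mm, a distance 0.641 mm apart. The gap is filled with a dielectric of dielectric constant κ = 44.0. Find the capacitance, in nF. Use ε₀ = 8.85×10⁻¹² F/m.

3.29 nF

A = (73.6 mm)² = 5.42×10⁻³ m².
C = κε₀A/d = 44.0 × 8.85×10⁻¹² × 5.42×10⁻³ / 6.41×10⁻⁴ = 3.29×10⁻⁹ F.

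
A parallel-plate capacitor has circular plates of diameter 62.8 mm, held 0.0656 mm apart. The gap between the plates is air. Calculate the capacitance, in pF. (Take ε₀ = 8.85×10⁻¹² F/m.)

418 pF

A = π(62.8/2 mm)² = 3.10×10⁻³ m².
C = ε₀A/d = 8.85×10⁻¹² × 3.10×10⁻³ / 6.56×10⁻⁵ = 4.18×10⁻¹⁰ F.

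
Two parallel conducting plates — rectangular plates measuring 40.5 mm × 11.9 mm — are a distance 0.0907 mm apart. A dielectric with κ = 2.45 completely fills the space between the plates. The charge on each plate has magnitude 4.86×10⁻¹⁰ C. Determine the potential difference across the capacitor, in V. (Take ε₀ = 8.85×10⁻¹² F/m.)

4.22 V

A = 40.5 × 11.9 mm² = 4.82×10⁻⁴ m².
C = κε₀A/d = 2.45 × 8.85×10⁻¹² × 4.82×10⁻⁴ / 9.07×10⁻⁵ = 1.15×10⁻¹⁰ F.
V = Q/C = 4.86×10⁻¹⁰ / 1.15×10⁻¹⁰ = 4.22 V.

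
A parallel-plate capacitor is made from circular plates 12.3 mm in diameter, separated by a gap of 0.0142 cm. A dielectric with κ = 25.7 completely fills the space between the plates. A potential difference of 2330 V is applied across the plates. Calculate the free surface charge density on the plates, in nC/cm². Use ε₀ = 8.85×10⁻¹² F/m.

σ ≈ 373 nC/cm²

A = π(12.3/2 mm)² = 1.19×10⁻⁴ m².
C = κε₀A/d = 25.7 × 8.85×10⁻¹² × 1.19×10⁻⁴ / 1.42×10⁻⁴ = 1.90×10⁻¹⁰ F.
σ = Q/A = CV/A = 1.90×10⁻¹⁰ × 2330 / 1.19×10⁻⁴ = 3.73×10⁻³ C/m².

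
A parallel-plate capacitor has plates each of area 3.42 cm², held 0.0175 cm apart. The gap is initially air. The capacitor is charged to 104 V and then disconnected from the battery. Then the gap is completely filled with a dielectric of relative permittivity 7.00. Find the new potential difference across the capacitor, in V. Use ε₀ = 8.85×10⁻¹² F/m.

A = 3.42 cm² = 3.42×10⁻⁴ m².
Initially C₁ = ε₀A/d = 8.85×10⁻¹² × 3.42×10⁻⁴ / 1.75×10⁻⁴ = 1.73×10⁻¹¹ F.
V₁ = 1.04×10² V.
Isolated ⇒ Q is held fixed. C₂ = 7.00 C₁ and V = Q/C, so V₂/V₁ = C₁/C₂ = 0.143.
V₂ = 0.143 × 1.04×10² = 14.9 V.

14.9 V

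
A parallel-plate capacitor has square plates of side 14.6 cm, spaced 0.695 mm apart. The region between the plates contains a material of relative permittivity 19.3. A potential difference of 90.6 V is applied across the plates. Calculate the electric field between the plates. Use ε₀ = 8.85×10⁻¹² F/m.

E = V/d = 90.6 / 6.95×10⁻⁴ = 1.30×10⁵ V/m.

130 kV/m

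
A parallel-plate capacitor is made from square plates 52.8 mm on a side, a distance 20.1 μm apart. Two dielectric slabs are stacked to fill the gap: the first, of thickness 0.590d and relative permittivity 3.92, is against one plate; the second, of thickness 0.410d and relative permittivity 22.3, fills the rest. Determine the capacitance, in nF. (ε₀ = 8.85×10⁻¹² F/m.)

7.27 nF

A = (52.8 mm)² = 2.79×10⁻³ m².
Stacked slabs ⇒ two capacitors in series, each with the full plate area.
C₁ = κ₁ε₀A/d₁ = 3.92 × 8.85×10⁻¹² × 2.79×10⁻³ / 1.19×10⁻⁵ = 8.16×10⁻⁹ F.
C₂ = κ₂ε₀A/d₂ = 22.3 × 8.85×10⁻¹² × 2.79×10⁻³ / 8.24×10⁻⁶ = 6.68×10⁻⁸ F.
C = (1/C₁ + 1/C₂)⁻¹ = 7.27×10⁻⁹ F.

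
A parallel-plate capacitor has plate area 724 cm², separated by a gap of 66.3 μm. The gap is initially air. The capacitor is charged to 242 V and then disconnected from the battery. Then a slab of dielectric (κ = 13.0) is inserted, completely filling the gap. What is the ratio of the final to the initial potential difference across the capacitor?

V₂/V₁ ≈ 0.0769

Isolated ⇒ Q is held fixed.
C₂ = 13.0 C₁ and V = Q/C, so V₂/V₁ = C₁/C₂ = 0.0769.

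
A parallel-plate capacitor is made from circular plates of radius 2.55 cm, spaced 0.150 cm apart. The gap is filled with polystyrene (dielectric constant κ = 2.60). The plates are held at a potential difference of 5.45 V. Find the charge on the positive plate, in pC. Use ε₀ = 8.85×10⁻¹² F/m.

A = π(2.55 cm)² = 2.04×10⁻³ m².
C = κε₀A/d = 2.60 × 8.85×10⁻¹² × 2.04×10⁻³ / 1.50×10⁻³ = 3.13×10⁻¹¹ F.
Q = CV = 3.13×10⁻¹¹ × 5.45 = 1.71×10⁻¹⁰ C.

171 pC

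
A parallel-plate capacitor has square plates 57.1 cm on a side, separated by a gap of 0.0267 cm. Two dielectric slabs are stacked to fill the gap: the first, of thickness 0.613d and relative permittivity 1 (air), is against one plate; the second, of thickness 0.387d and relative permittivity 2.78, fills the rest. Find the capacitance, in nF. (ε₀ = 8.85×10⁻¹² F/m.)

A = (57.1 cm)² = 0.326 m².
Stacked slabs ⇒ two capacitors in series, each with the full plate area.
C₁ = κ₁ε₀A/d₁ = 1.00 × 8.85×10⁻¹² × 0.326 / 1.64×10⁻⁴ = 1.76×10⁻⁸ F.
C₂ = κ₂ε₀A/d₂ = 2.78 × 8.85×10⁻¹² × 0.326 / 1.03×10⁻⁴ = 7.76×10⁻⁸ F.
C = (1/C₁ + 1/C₂)⁻¹ = 1.44×10⁻⁸ F.

C ≈ 14.4 nF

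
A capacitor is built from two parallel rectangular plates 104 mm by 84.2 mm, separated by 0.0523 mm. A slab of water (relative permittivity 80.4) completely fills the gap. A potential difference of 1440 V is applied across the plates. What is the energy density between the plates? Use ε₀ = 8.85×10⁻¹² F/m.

2.70×10¹¹ μJ/m³

E = V/d = 1440 / 5.23×10⁻⁵ = 2.75×10⁷ V/m.
u = ½κε₀E² = ½ × 80.4 × 8.85×10⁻¹² × (2.75×10⁷)² = 2.70×10⁵ J/m³.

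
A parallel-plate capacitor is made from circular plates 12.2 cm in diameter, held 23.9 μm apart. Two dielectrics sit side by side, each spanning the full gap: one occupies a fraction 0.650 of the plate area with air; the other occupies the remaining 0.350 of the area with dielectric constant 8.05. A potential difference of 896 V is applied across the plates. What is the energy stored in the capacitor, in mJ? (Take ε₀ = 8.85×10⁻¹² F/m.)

A = π(12.2/2 cm)² = 1.17×10⁻² m².
Side-by-side slabs ⇒ two capacitors in parallel, each spanning the full gap.
C₁ = κ₁ε₀A₁/d = 1.00 × 8.85×10⁻¹² × 7.60×10⁻³ / 2.39×10⁻⁵ = 2.81×10⁻⁹ F.
C₂ = κ₂ε₀A₂/d = 8.05 × 8.85×10⁻¹² × 4.09×10⁻³ / 2.39×10⁻⁵ = 1.22×10⁻⁸ F.
C = C₁ + C₂ = 1.50×10⁻⁸ F.
U = ½CV² = ½ × 1.50×10⁻⁸ × (896)² = 6.03×10⁻³ J.

6.03 mJ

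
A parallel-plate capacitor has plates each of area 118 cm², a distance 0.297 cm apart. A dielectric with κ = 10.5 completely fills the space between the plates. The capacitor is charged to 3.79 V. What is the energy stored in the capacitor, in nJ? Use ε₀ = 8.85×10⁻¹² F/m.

A = 118 cm² = 1.18×10⁻² m².
C = κε₀A/d = 10.5 × 8.85×10⁻¹² × 1.18×10⁻² / 2.97×10⁻³ = 3.69×10⁻¹⁰ F.
U = ½CV² = ½ × 3.69×10⁻¹⁰ × (3.79)² = 2.65×10⁻⁹ J.

2.65 nJ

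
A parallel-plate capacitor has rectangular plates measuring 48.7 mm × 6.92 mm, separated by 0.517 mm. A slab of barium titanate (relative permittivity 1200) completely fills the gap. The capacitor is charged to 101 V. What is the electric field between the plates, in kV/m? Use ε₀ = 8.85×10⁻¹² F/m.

195 kV/m

E = V/d = 101 / 5.17×10⁻⁴ = 1.95×10⁵ V/m.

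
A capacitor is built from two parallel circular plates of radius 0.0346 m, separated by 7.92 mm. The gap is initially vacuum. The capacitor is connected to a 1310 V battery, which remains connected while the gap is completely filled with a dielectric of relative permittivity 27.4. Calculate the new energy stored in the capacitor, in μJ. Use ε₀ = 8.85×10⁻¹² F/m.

A = π(0.0346 m)² = 3.76×10⁻³ m².
Initially C₁ = ε₀A/d = 8.85×10⁻¹² × 3.76×10⁻³ / 7.92×10⁻³ = 4.20×10⁻¹² F.
U₁ = 3.61×10⁻⁶ J.
Battery connected ⇒ V is held fixed. C₂ = 27.4 C₁ and U = ½CV², so U₂/U₁ = C₂/C₁ = 27.4.
U₂ = 27.4 × 3.61×10⁻⁶ = 9.88×10⁻⁵ J.

98.8 μJ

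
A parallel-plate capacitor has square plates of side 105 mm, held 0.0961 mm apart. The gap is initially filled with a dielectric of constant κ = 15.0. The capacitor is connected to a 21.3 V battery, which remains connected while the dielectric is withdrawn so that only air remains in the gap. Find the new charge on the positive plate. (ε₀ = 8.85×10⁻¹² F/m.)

A = (105 mm)² = 1.10×10⁻² m².
Initially C₁ = κε₀A/d = 15.0 × 8.85×10⁻¹² × 1.10×10⁻² / 9.61×10⁻⁵ = 1.52×10⁻⁸ F.
Q₁ = 3.24×10⁻⁷ C.
Battery connected ⇒ V is held fixed. C₂ = 0.0667 C₁ and Q = CV, so Q₂/Q₁ = C₂/C₁ = 0.0667.
Q₂ = 0.0667 × 3.24×10⁻⁷ = 2.16×10⁻⁸ C.

Q ≈ 21.6 nC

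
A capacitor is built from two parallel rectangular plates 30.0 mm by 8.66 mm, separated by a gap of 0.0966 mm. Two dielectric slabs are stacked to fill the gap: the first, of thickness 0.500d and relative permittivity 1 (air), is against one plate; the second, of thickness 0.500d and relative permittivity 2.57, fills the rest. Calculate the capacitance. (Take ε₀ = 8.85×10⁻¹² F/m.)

A = 30.0 × 8.66 mm² = 2.60×10⁻⁴ m².
Stacked slabs ⇒ two capacitors in series, each with the full plate area.
C₁ = κ₁ε₀A/d₁ = 1.00 × 8.85×10⁻¹² × 2.60×10⁻⁴ / 4.83×10⁻⁵ = 4.76×10⁻¹¹ F.
C₂ = κ₂ε₀A/d₂ = 2.57 × 8.85×10⁻¹² × 2.60×10⁻⁴ / 4.83×10⁻⁵ = 1.22×10⁻¹⁰ F.
C = (1/C₁ + 1/C₂)⁻¹ = 3.43×10⁻¹¹ F.

34.3 pF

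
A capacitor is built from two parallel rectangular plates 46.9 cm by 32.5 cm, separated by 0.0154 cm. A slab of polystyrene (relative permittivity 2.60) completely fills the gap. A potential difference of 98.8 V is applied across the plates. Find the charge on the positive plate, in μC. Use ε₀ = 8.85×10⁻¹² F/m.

Q ≈ 2.25 μC

A = 46.9 × 32.5 cm² = 0.152 m².
C = κε₀A/d = 2.60 × 8.85×10⁻¹² × 0.152 / 1.54×10⁻⁴ = 2.28×10⁻⁸ F.
Q = CV = 2.28×10⁻⁸ × 98.8 = 2.25×10⁻⁶ C.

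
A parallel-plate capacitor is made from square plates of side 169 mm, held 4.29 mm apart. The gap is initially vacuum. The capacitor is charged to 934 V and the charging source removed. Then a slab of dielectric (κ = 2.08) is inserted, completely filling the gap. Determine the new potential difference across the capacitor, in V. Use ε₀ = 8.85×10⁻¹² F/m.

V ≈ 449 V

A = (169 mm)² = 2.86×10⁻² m².
Initially C₁ = ε₀A/d = 8.85×10⁻¹² × 2.86×10⁻² / 4.29×10⁻³ = 5.89×10⁻¹¹ F.
V₁ = 9.34×10² V.
Isolated ⇒ Q is held fixed. C₂ = 2.08 C₁ and V = Q/C, so V₂/V₁ = C₁/C₂ = 0.481.
V₂ = 0.481 × 9.34×10² = 4.49×10² V.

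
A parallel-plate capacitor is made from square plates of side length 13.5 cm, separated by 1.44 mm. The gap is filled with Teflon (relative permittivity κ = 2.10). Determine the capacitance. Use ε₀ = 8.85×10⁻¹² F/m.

A = (13.5 cm)² = 1.82×10⁻² m².
C = κε₀A/d = 2.10 × 8.85×10⁻¹² × 1.82×10⁻² / 1.44×10⁻³ = 2.35×10⁻¹⁰ F.

C ≈ 235 pF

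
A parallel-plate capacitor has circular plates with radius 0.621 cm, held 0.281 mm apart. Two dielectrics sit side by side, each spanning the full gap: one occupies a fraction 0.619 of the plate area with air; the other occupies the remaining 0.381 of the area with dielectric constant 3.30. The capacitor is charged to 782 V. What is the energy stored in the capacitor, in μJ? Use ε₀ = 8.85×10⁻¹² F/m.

A = π(0.621 cm)² = 1.21×10⁻⁴ m².
Side-by-side slabs ⇒ two capacitors in parallel, each spanning the full gap.
C₁ = κ₁ε₀A₁/d = 1.00 × 8.85×10⁻¹² × 7.50×10⁻⁵ / 2.81×10⁻⁴ = 2.36×10⁻¹² F.
C₂ = κ₂ε₀A₂/d = 3.30 × 8.85×10⁻¹² × 4.62×10⁻⁵ / 2.81×10⁻⁴ = 4.80×10⁻¹² F.
C = C₁ + C₂ = 7.16×10⁻¹² F.
U = ½CV² = ½ × 7.16×10⁻¹² × (782)² = 2.19×10⁻⁶ J.

U ≈ 2.19 μJ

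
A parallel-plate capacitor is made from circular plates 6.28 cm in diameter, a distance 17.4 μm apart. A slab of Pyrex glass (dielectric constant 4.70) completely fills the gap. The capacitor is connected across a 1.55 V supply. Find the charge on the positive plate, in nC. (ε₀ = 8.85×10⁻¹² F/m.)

A = π(6.28/2 cm)² = 3.10×10⁻³ m².
C = κε₀A/d = 4.70 × 8.85×10⁻¹² × 3.10×10⁻³ / 1.74×10⁻⁵ = 7.40×10⁻⁹ F.
Q = CV = 7.40×10⁻⁹ × 1.55 = 1.15×10⁻⁸ C.

11.5 nC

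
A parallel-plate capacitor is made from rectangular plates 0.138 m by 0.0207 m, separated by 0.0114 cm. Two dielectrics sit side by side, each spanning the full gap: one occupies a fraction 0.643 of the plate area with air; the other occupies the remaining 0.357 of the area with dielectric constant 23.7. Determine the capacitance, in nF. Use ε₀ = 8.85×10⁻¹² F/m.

C ≈ 2.02 nF

A = 0.138 × 0.0207 m² = 2.86×10⁻³ m².
Side-by-side slabs ⇒ two capacitors in parallel, each spanning the full gap.
C₁ = κ₁ε₀A₁/d = 1.00 × 8.85×10⁻¹² × 1.84×10⁻³ / 1.14×10⁻⁴ = 1.43×10⁻¹⁰ F.
C₂ = κ₂ε₀A₂/d = 23.7 × 8.85×10⁻¹² × 1.02×10⁻³ / 1.14×10⁻⁴ = 1.88×10⁻⁹ F.
C = C₁ + C₂ = 2.02×10⁻⁹ F.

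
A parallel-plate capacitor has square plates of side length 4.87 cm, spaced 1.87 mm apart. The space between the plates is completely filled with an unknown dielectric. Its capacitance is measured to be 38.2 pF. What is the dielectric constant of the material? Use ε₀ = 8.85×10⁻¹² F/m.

A = (4.87 cm)² = 2.37×10⁻³ m².
κ = Cd/(ε₀A) = 3.82×10⁻¹¹ × 1.87×10⁻³ / (8.85×10⁻¹² × 2.37×10⁻³) = 3.40.

3.40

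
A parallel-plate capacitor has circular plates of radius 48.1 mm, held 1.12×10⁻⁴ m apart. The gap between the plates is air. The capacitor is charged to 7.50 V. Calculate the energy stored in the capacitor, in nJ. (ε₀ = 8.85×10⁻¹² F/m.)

16.2 nJ

A = π(48.1 mm)² = 7.27×10⁻³ m².
C = ε₀A/d = 8.85×10⁻¹² × 7.27×10⁻³ / 1.12×10⁻⁴ = 5.74×10⁻¹⁰ F.
U = ½CV² = ½ × 5.74×10⁻¹⁰ × (7.50)² = 1.62×10⁻⁸ J.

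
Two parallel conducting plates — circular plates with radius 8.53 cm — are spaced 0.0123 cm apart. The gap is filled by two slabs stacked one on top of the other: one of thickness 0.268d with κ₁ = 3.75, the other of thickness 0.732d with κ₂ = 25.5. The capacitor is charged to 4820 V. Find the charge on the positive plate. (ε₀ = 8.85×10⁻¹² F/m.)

A = π(8.53 cm)² = 2.29×10⁻² m².
Stacked slabs ⇒ two capacitors in series, each with the full plate area.
C₁ = κ₁ε₀A/d₁ = 3.75 × 8.85×10⁻¹² × 2.29×10⁻² / 3.30×10⁻⁵ = 2.30×10⁻⁸ F.
C₂ = κ₂ε₀A/d₂ = 25.5 × 8.85×10⁻¹² × 2.29×10⁻² / 9.00×10⁻⁵ = 5.73×10⁻⁸ F.
C = (1/C₁ + 1/C₂)⁻¹ = 1.64×10⁻⁸ F.
Q = CV = 1.64×10⁻⁸ × 4820 = 7.91×10⁻⁵ C.

Q ≈ 79.1 μC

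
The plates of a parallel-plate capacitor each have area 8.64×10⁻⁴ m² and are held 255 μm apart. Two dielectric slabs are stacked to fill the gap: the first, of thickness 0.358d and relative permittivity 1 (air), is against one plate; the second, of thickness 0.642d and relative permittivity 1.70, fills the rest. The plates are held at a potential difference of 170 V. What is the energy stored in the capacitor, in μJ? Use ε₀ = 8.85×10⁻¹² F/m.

Stacked slabs ⇒ two capacitors in series, each with the full plate area.
C₁ = κ₁ε₀A/d₁ = 1.00 × 8.85×10⁻¹² × 8.64×10⁻⁴ / 9.13×10⁻⁵ = 8.38×10⁻¹¹ F.
C₂ = κ₂ε₀A/d₂ = 1.70 × 8.85×10⁻¹² × 8.64×10⁻⁴ / 1.64×10⁻⁴ = 7.94×10⁻¹¹ F.
C = (1/C₁ + 1/C₂)⁻¹ = 4.08×10⁻¹¹ F.
U = ½CV² = ½ × 4.08×10⁻¹¹ × (170)² = 5.89×10⁻⁷ J.

U ≈ 0.589 μJ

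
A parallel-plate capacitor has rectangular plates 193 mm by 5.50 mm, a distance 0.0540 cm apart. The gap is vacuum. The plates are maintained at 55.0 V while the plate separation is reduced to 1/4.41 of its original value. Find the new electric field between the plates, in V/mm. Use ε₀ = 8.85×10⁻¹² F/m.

A = 193 × 5.50 mm² = 1.06×10⁻³ m².
Initially C₁ = ε₀A/d = 8.85×10⁻¹² × 1.06×10⁻³ / 5.40×10⁻⁴ = 1.74×10⁻¹¹ F.
E₁ = 1.02×10⁵ V/m.
Battery connected ⇒ V is held fixed. E = V/d, so E₂/E₁ = d₁/d₂ = 4.41.
E₂ = 4.41 × 1.02×10⁵ = 4.49×10⁵ V/m.

449 V/mm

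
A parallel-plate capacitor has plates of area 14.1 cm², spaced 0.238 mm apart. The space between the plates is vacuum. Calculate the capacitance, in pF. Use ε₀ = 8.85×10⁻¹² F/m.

A = 14.1 cm² = 1.41×10⁻³ m².
C = ε₀A/d = 8.85×10⁻¹² × 1.41×10⁻³ / 2.38×10⁻⁴ = 5.24×10⁻¹¹ F.

C ≈ 52.4 pF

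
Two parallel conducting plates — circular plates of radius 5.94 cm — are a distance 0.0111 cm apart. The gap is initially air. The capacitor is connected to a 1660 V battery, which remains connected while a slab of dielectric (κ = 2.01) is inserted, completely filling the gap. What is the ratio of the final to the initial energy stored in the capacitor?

U₂/U₁ ≈ 2.01

Battery connected ⇒ V is held fixed.
C₂ = 2.01 C₁ and U = ½CV², so U₂/U₁ = C₂/C₁ = 2.01.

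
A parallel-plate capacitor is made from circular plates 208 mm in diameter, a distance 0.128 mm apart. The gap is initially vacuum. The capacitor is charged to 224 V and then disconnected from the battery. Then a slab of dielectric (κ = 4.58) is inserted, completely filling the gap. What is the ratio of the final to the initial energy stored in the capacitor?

0.218

Isolated ⇒ Q is held fixed.
C₂ = 4.58 C₁ and U = Q²/(2C), so U₂/U₁ = C₁/C₂ = 0.218.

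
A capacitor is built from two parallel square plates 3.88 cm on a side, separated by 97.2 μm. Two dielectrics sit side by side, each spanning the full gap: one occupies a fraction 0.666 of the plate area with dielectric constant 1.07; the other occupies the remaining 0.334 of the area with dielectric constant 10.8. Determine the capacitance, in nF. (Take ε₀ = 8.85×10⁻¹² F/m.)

C ≈ 0.592 nF

A = (3.88 cm)² = 1.51×10⁻³ m².
Side-by-side slabs ⇒ two capacitors in parallel, each spanning the full gap.
C₁ = κ₁ε₀A₁/d = 1.07 × 8.85×10⁻¹² × 1.00×10⁻³ / 9.72×10⁻⁵ = 9.77×10⁻¹¹ F.
C₂ = κ₂ε₀A₂/d = 10.8 × 8.85×10⁻¹² × 5.03×10⁻⁴ / 9.72×10⁻⁵ = 4.94×10⁻¹⁰ F.
C = C₁ + C₂ = 5.92×10⁻¹⁰ F.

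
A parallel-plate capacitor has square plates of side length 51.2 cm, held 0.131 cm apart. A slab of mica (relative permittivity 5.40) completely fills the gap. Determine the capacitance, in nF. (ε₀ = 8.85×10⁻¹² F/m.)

A = (51.2 cm)² = 0.262 m².
C = κε₀A/d = 5.40 × 8.85×10⁻¹² × 0.262 / 1.31×10⁻³ = 9.56×10⁻⁹ F.

9.56 nF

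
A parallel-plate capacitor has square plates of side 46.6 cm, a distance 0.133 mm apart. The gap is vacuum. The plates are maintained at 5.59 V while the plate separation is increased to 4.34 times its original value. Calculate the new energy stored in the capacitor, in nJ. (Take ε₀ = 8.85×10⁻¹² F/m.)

A = (46.6 cm)² = 0.217 m².
Initially C₁ = ε₀A/d = 8.85×10⁻¹² × 0.217 / 1.33×10⁻⁴ = 1.44×10⁻⁸ F.
U₁ = 2.26×10⁻⁷ J.
Battery connected ⇒ V is held fixed. C₂ = 0.230 C₁ and U = ½CV², so U₂/U₁ = C₂/C₁ = 0.230.
U₂ = 0.230 × 2.26×10⁻⁷ = 5.20×10⁻⁸ J.

52.0 nJ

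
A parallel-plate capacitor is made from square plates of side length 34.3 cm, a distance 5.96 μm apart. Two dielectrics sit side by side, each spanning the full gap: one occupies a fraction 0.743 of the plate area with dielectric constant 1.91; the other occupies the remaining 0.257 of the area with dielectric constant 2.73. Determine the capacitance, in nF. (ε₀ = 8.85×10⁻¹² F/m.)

370 nF

A = (34.3 cm)² = 0.118 m².
Side-by-side slabs ⇒ two capacitors in parallel, each spanning the full gap.
C₁ = κ₁ε₀A₁/d = 1.91 × 8.85×10⁻¹² × 8.74×10⁻² / 5.96×10⁻⁶ = 2.48×10⁻⁷ F.
C₂ = κ₂ε₀A₂/d = 2.73 × 8.85×10⁻¹² × 3.02×10⁻² / 5.96×10⁻⁶ = 1.23×10⁻⁷ F.
C = C₁ + C₂ = 3.70×10⁻⁷ F.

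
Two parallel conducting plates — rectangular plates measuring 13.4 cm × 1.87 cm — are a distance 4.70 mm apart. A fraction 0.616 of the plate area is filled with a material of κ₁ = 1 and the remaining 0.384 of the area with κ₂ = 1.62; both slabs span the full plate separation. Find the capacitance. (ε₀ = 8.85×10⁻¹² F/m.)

5.84 pF

A = 13.4 × 1.87 cm² = 2.51×10⁻³ m².
Side-by-side slabs ⇒ two capacitors in parallel, each spanning the full gap.
C₁ = κ₁ε₀A₁/d = 1.00 × 8.85×10⁻¹² × 1.54×10⁻³ / 4.70×10⁻³ = 2.91×10⁻¹² F.
C₂ = κ₂ε₀A₂/d = 1.62 × 8.85×10⁻¹² × 9.62×10⁻⁴ / 4.70×10⁻³ = 2.94×10⁻¹² F.
C = C₁ + C₂ = 5.84×10⁻¹² F.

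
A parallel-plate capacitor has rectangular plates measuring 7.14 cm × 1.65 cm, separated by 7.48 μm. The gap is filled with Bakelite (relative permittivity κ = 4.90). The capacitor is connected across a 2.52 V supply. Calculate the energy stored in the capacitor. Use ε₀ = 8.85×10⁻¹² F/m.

A = 7.14 × 1.65 cm² = 1.18×10⁻³ m².
C = κε₀A/d = 4.90 × 8.85×10⁻¹² × 1.18×10⁻³ / 7.48×10⁻⁶ = 6.83×10⁻⁹ F.
U = ½CV² = ½ × 6.83×10⁻⁹ × (2.52)² = 2.17×10⁻⁸ J.

21.7 nJ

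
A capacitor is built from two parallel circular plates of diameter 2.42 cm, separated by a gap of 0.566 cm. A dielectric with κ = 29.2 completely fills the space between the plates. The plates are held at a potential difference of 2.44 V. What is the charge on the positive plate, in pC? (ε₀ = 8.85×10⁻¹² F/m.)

51.2 pC

A = π(2.42/2 cm)² = 4.60×10⁻⁴ m².
C = κε₀A/d = 29.2 × 8.85×10⁻¹² × 4.60×10⁻⁴ / 5.66×10⁻³ = 2.10×10⁻¹¹ F.
Q = CV = 2.10×10⁻¹¹ × 2.44 = 5.12×10⁻¹¹ C.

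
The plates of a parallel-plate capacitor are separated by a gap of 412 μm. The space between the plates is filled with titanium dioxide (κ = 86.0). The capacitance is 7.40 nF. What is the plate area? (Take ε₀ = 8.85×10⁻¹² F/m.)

A = Cd/(κε₀) = 7.40×10⁻⁹ × 4.12×10⁻⁴ / (86.0 × 8.85×10⁻¹²) = 4.01×10⁻³ m².

A ≈ 40.1 cm²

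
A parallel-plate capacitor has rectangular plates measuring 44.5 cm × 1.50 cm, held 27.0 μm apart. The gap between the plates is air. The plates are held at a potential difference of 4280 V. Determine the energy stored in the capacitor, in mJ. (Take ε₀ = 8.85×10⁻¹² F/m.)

A = 44.5 × 1.50 cm² = 6.67×10⁻³ m².
C = ε₀A/d = 8.85×10⁻¹² × 6.67×10⁻³ / 2.70×10⁻⁵ = 2.19×10⁻⁹ F.
U = ½CV² = ½ × 2.19×10⁻⁹ × (4280)² = 2.00×10⁻² J.

U ≈ 20.0 mJ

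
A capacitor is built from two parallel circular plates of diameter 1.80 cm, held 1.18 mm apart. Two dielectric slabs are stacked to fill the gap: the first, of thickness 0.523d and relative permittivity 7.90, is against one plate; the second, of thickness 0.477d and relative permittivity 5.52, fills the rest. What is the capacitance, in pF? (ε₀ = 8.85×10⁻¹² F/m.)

12.5 pF

A = π(1.80/2 cm)² = 2.54×10⁻⁴ m².
Stacked slabs ⇒ two capacitors in series, each with the full plate area.
C₁ = κ₁ε₀A/d₁ = 7.90 × 8.85×10⁻¹² × 2.54×10⁻⁴ / 6.17×10⁻⁴ = 2.88×10⁻¹¹ F.
C₂ = κ₂ε₀A/d₂ = 5.52 × 8.85×10⁻¹² × 2.54×10⁻⁴ / 5.63×10⁻⁴ = 2.21×10⁻¹¹ F.
C = (1/C₁ + 1/C₂)⁻¹ = 1.25×10⁻¹¹ F.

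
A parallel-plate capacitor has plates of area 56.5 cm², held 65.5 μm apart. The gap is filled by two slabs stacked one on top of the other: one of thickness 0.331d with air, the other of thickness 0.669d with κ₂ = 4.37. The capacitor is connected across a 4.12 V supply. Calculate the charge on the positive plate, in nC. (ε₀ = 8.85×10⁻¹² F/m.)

A = 56.5 cm² = 5.65×10⁻³ m².
Stacked slabs ⇒ two capacitors in series, each with the full plate area.
C₁ = κ₁ε₀A/d₁ = 1.00 × 8.85×10⁻¹² × 5.65×10⁻³ / 2.17×10⁻⁵ = 2.31×10⁻⁹ F.
C₂ = κ₂ε₀A/d₂ = 4.37 × 8.85×10⁻¹² × 5.65×10⁻³ / 4.38×10⁻⁵ = 4.99×10⁻⁹ F.
C = (1/C₁ + 1/C₂)⁻¹ = 1.58×10⁻⁹ F.
Q = CV = 1.58×10⁻⁹ × 4.12 = 6.50×10⁻⁹ C.

6.50 nC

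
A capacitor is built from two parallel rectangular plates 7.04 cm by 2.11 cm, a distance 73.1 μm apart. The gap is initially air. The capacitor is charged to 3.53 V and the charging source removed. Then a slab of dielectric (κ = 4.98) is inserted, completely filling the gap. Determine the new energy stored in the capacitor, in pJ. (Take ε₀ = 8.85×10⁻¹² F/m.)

U ≈ 225 pJ

A = 7.04 × 2.11 cm² = 1.49×10⁻³ m².
Initially C₁ = ε₀A/d = 8.85×10⁻¹² × 1.49×10⁻³ / 7.31×10⁻⁵ = 1.80×10⁻¹⁰ F.
U₁ = 1.12×10⁻⁹ J.
Isolated ⇒ Q is held fixed. C₂ = 4.98 C₁ and U = Q²/(2C), so U₂/U₁ = C₁/C₂ = 0.201.
U₂ = 0.201 × 1.12×10⁻⁹ = 2.25×10⁻¹⁰ J.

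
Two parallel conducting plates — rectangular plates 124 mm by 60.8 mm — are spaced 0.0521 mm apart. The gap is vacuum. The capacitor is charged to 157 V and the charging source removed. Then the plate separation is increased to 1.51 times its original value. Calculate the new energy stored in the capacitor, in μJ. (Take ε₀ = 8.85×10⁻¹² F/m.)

A = 124 × 60.8 mm² = 7.54×10⁻³ m².
Initially C₁ = ε₀A/d = 8.85×10⁻¹² × 7.54×10⁻³ / 5.21×10⁻⁵ = 1.28×10⁻⁹ F.
U₁ = 1.58×10⁻⁵ J.
Isolated ⇒ Q is held fixed. C₂ = 0.662 C₁ and U = Q²/(2C), so U₂/U₁ = C₁/C₂ = 1.51.
U₂ = 1.51 × 1.58×10⁻⁵ = 2.38×10⁻⁵ J.

U ≈ 23.8 μJ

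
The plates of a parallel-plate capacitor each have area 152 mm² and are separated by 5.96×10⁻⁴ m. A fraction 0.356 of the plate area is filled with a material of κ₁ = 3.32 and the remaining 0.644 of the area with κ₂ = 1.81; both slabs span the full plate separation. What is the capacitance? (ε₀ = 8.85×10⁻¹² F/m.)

A = 152 mm² = 1.52×10⁻⁴ m².
Side-by-side slabs ⇒ two capacitors in parallel, each spanning the full gap.
C₁ = κ₁ε₀A₁/d = 3.32 × 8.85×10⁻¹² × 5.41×10⁻⁵ / 5.96×10⁻⁴ = 2.67×10⁻¹² F.
C₂ = κ₂ε₀A₂/d = 1.81 × 8.85×10⁻¹² × 9.79×10⁻⁵ / 5.96×10⁻⁴ = 2.63×10⁻¹² F.
C = C₁ + C₂ = 5.30×10⁻¹² F.

5.30 pF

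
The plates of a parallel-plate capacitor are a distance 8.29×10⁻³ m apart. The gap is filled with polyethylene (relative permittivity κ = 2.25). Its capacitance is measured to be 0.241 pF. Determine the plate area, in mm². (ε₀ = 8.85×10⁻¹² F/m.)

A ≈ 100 mm²

A = Cd/(κε₀) = 2.41×10⁻¹³ × 8.29×10⁻³ / (2.25 × 8.85×10⁻¹²) = 1.00×10⁻⁴ m².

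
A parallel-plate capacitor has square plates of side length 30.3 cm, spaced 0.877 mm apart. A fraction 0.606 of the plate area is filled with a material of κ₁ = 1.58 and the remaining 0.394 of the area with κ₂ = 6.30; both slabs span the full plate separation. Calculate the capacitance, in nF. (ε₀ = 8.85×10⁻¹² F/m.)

A = (30.3 cm)² = 9.18×10⁻² m².
Side-by-side slabs ⇒ two capacitors in parallel, each spanning the full gap.
C₁ = κ₁ε₀A₁/d = 1.58 × 8.85×10⁻¹² × 5.56×10⁻² / 8.77×10⁻⁴ = 8.87×10⁻¹⁰ F.
C₂ = κ₂ε₀A₂/d = 6.30 × 8.85×10⁻¹² × 3.62×10⁻² / 8.77×10⁻⁴ = 2.30×10⁻⁹ F.
C = C₁ + C₂ = 3.19×10⁻⁹ F.

3.19 nF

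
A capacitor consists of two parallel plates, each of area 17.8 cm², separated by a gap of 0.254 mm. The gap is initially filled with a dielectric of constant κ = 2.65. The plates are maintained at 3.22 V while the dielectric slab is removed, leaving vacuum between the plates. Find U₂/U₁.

Battery connected ⇒ V is held fixed.
C₂ = 0.377 C₁ and U = ½CV², so U₂/U₁ = C₂/C₁ = 0.377.

U₂/U₁ ≈ 0.377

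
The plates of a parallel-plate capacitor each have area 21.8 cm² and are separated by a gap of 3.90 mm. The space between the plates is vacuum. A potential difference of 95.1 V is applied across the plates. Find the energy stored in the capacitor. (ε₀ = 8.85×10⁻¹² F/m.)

A = 21.8 cm² = 2.18×10⁻³ m².
C = ε₀A/d = 8.85×10⁻¹² × 2.18×10⁻³ / 3.90×10⁻³ = 4.95×10⁻¹² F.
U = ½CV² = ½ × 4.95×10⁻¹² × (95.1)² = 2.24×10⁻⁸ J.

U ≈ 22.4 nJ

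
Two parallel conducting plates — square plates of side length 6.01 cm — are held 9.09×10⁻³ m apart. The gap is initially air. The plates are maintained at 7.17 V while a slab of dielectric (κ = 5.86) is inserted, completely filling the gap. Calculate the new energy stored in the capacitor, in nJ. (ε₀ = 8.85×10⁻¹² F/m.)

A = (6.01 cm)² = 3.61×10⁻³ m².
Initially C₁ = ε₀A/d = 8.85×10⁻¹² × 3.61×10⁻³ / 9.09×10⁻³ = 3.52×10⁻¹² F.
U₁ = 9.04×10⁻¹¹ J.
Battery connected ⇒ V is held fixed. C₂ = 5.86 C₁ and U = ½CV², so U₂/U₁ = C₂/C₁ = 5.86.
U₂ = 5.86 × 9.04×10⁻¹¹ = 5.30×10⁻¹⁰ J.

0.530 nJ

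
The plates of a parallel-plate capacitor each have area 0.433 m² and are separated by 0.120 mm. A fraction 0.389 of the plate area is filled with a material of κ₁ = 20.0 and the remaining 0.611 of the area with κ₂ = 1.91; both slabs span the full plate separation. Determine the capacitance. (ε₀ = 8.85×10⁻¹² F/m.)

C ≈ 286 nF

Side-by-side slabs ⇒ two capacitors in parallel, each spanning the full gap.
C₁ = κ₁ε₀A₁/d = 20.0 × 8.85×10⁻¹² × 0.168 / 1.20×10⁻⁴ = 2.48×10⁻⁷ F.
C₂ = κ₂ε₀A₂/d = 1.91 × 8.85×10⁻¹² × 0.265 / 1.20×10⁻⁴ = 3.73×10⁻⁸ F.
C = C₁ + C₂ = 2.86×10⁻⁷ F.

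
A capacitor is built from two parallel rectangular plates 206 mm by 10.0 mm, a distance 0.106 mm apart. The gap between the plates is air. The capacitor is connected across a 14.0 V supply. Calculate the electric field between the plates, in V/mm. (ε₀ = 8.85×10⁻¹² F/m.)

E = V/d = 14.0 / 1.06×10⁻⁴ = 1.32×10⁵ V/m.

132 V/mm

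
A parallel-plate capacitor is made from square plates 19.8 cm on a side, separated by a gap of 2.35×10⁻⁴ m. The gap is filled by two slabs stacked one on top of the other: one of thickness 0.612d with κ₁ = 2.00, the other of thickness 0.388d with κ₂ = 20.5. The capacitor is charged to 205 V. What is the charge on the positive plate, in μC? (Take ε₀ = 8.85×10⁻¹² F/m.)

Q ≈ 0.931 μC

A = (19.8 cm)² = 3.92×10⁻² m².
Stacked slabs ⇒ two capacitors in series, each with the full plate area.
C₁ = κ₁ε₀A/d₁ = 2.00 × 8.85×10⁻¹² × 3.92×10⁻² / 1.44×10⁻⁴ = 4.82×10⁻⁹ F.
C₂ = κ₂ε₀A/d₂ = 20.5 × 8.85×10⁻¹² × 3.92×10⁻² / 9.12×10⁻⁵ = 7.80×10⁻⁸ F.
C = (1/C₁ + 1/C₂)⁻¹ = 4.54×10⁻⁹ F.
Q = CV = 4.54×10⁻⁹ × 205 = 9.31×10⁻⁷ C.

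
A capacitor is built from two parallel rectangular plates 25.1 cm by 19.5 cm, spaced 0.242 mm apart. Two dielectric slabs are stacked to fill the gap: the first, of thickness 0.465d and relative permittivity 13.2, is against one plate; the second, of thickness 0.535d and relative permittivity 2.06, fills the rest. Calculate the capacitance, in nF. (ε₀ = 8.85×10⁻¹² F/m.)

A = 25.1 × 19.5 cm² = 4.89×10⁻² m².
Stacked slabs ⇒ two capacitors in series, each with the full plate area.
C₁ = κ₁ε₀A/d₁ = 13.2 × 8.85×10⁻¹² × 4.89×10⁻² / 1.13×10⁻⁴ = 5.08×10⁻⁸ F.
C₂ = κ₂ε₀A/d₂ = 2.06 × 8.85×10⁻¹² × 4.89×10⁻² / 1.29×10⁻⁴ = 6.89×10⁻⁹ F.
C = (1/C₁ + 1/C₂)⁻¹ = 6.07×10⁻⁹ F.

C ≈ 6.07 nF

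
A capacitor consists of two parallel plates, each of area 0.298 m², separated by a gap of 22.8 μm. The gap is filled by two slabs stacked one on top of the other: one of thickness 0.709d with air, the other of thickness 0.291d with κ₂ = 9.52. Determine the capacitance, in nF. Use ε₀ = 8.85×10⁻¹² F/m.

156 nF

Stacked slabs ⇒ two capacitors in series, each with the full plate area.
C₁ = κ₁ε₀A/d₁ = 1.00 × 8.85×10⁻¹² × 0.298 / 1.62×10⁻⁵ = 1.63×10⁻⁷ F.
C₂ = κ₂ε₀A/d₂ = 9.52 × 8.85×10⁻¹² × 0.298 / 6.63×10⁻⁶ = 3.78×10⁻⁶ F.
C = (1/C₁ + 1/C₂)⁻¹ = 1.56×10⁻⁷ F.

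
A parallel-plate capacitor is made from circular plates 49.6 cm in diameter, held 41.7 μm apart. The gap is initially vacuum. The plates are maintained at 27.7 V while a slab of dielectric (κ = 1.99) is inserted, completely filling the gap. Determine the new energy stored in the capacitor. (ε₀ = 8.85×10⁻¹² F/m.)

31.3 μJ

A = π(49.6/2 cm)² = 0.193 m².
Initially C₁ = ε₀A/d = 8.85×10⁻¹² × 0.193 / 4.17×10⁻⁵ = 4.10×10⁻⁸ F.
U₁ = 1.57×10⁻⁵ J.
Battery connected ⇒ V is held fixed. C₂ = 1.99 C₁ and U = ½CV², so U₂/U₁ = C₂/C₁ = 1.99.
U₂ = 1.99 × 1.57×10⁻⁵ = 3.13×10⁻⁵ J.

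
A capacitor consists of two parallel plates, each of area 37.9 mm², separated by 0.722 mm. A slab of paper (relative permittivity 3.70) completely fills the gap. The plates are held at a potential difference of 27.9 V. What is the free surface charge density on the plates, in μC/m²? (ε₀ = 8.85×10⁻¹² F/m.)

σ ≈ 1.27 μC/m²

A = 37.9 mm² = 3.79×10⁻⁵ m².
C = κε₀A/d = 3.70 × 8.85×10⁻¹² × 3.79×10⁻⁵ / 7.22×10⁻⁴ = 1.72×10⁻¹² F.
σ = Q/A = CV/A = 1.72×10⁻¹² × 27.9 / 3.79×10⁻⁵ = 1.27×10⁻⁶ C/m².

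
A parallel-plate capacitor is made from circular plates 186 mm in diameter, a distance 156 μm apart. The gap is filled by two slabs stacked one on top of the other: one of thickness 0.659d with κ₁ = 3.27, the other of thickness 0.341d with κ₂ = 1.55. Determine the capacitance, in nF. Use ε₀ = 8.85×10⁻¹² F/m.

3.66 nF

A = π(186/2 mm)² = 2.72×10⁻² m².
Stacked slabs ⇒ two capacitors in series, each with the full plate area.
C₁ = κ₁ε₀A/d₁ = 3.27 × 8.85×10⁻¹² × 2.72×10⁻² / 1.03×10⁻⁴ = 7.65×10⁻⁹ F.
C₂ = κ₂ε₀A/d₂ = 1.55 × 8.85×10⁻¹² × 2.72×10⁻² / 5.32×10⁻⁵ = 7.01×10⁻⁹ F.
C = (1/C₁ + 1/C₂)⁻¹ = 3.66×10⁻⁹ F.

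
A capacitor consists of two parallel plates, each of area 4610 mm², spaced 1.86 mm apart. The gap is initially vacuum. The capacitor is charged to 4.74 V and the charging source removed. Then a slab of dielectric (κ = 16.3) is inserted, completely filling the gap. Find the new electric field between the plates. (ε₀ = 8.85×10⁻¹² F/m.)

A = 4610 mm² = 4.61×10⁻³ m².
Initially C₁ = ε₀A/d = 8.85×10⁻¹² × 4.61×10⁻³ / 1.86×10⁻³ = 2.19×10⁻¹¹ F.
E₁ = 2.55×10³ V/m.
Isolated ⇒ Q is held fixed. V₂ = Q/C₂ = V₁/16.3; E = V/d, so E₂/E₁ = (V₂/V₁)(d₁/d₂) = 0.0613.
E₂ = 0.0613 × 2.55×10³ = 1.56×10² V/m.

E ≈ 156 V/m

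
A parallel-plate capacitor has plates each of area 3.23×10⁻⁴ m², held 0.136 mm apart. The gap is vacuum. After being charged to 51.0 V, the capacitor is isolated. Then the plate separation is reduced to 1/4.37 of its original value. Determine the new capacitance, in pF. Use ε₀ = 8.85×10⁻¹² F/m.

C ≈ 91.9 pF

Initially C₁ = ε₀A/d = 8.85×10⁻¹² × 3.23×10⁻⁴ / 1.36×10⁻⁴ = 2.10×10⁻¹¹ F.
C = ε₀A/d scales as 1/d, so C₂/C₁ = d₁/d₂ = 4.37.
C₂ = 4.37 × 2.10×10⁻¹¹ = 9.19×10⁻¹¹ F.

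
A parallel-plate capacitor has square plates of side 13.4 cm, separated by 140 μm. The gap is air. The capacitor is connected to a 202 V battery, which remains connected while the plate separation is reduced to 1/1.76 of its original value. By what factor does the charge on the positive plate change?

Q₂/Q₁ ≈ 1.76

Battery connected ⇒ V is held fixed.
C₂ = 1.76 C₁ and Q = CV, so Q₂/Q₁ = C₂/C₁ = 1.76.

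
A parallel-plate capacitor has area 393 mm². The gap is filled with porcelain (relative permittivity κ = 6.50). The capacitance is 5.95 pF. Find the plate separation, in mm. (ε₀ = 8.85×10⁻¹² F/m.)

d ≈ 3.80 mm

A = 393 mm² = 3.93×10⁻⁴ m².
d = κε₀A/C = 6.50 × 8.85×10⁻¹² × 3.93×10⁻⁴ / 5.95×10⁻¹² = 3.80×10⁻³ m.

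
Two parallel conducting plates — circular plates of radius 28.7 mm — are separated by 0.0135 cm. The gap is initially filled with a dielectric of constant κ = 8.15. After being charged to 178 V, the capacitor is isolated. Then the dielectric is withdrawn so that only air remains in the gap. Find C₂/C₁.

C = κε₀A/d scales with κ, so C₂/C₁ = 1/κ = 1/8.15 = 0.123.

C₂/C₁ ≈ 0.123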